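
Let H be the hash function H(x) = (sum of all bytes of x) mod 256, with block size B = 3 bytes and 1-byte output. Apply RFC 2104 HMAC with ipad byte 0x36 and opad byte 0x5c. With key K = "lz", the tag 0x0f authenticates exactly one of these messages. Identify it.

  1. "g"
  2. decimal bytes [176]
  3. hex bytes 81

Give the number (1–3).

3

Key "lz" = 6c 7a is 2 bytes ≤ B = 3; zero-pad to 3 bytes: K' = 6c 7a 00.
K' ⊕ ipad = 5a 4c 36; K' ⊕ opad = 30 26 5c.
m1: inner = H(5a 4c 36 67) = 43; tag = H(30 26 5c 43) = f5
m2: inner = H(5a 4c 36 b0) = 8c; tag = H(30 26 5c 8c) = 3e
m3: inner = H(5a 4c 36 81) = 5d; tag = H(30 26 5c 5d) = 0f ← matches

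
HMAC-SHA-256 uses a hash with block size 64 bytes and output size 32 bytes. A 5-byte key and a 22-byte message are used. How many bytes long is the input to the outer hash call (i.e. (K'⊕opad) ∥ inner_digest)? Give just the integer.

96

Key is 5 ≤ 64 bytes, zero-padded: |K'| = 64.
Outer input = (K'⊕opad) ∥ H(inner) → 64 + 32 = 96 bytes.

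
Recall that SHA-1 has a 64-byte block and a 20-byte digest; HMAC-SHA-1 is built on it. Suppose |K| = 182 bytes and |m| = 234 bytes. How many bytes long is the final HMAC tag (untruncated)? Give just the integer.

20

The tag is one SHA-1 digest: 20 bytes.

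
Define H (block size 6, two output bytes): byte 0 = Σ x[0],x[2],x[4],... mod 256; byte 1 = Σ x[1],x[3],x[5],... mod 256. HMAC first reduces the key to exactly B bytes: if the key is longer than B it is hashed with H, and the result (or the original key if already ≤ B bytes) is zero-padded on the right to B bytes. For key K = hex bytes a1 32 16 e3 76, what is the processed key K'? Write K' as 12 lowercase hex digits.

a13216e37600

Key hex bytes a1 32 16 e3 76 is 5 bytes ≤ B = 6; zero-pad to 6 bytes: K' = a1 32 16 e3 76 00.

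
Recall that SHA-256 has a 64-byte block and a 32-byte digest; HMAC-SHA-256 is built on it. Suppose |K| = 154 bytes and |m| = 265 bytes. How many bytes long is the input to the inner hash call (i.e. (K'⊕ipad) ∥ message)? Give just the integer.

329

Key is 154 > 64 bytes, so it is hashed to 32 bytes then zero-padded to 64: |K'| = 64.
Inner input = (K'⊕ipad) ∥ m → 64 + 265 = 329 bytes.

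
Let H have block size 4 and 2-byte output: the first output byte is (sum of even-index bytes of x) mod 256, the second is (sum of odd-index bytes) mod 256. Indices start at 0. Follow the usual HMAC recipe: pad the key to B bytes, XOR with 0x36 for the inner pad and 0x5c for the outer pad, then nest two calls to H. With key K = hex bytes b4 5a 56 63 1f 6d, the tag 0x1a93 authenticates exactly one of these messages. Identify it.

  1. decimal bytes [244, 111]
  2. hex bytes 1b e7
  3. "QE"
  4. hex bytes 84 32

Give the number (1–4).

Key hex bytes b4 5a 56 63 1f 6d is 6 bytes > B = 4, so hash it first: H(key) = 29 2a, then zero-pad to 4 bytes: K' = 29 2a 00 00.
K' ⊕ ipad = 1f 1c 36 36; K' ⊕ opad = 75 76 5c 5c.
m1: inner = H(1f 1c 36 36 f4 6f) = 49 c1; tag = H(75 76 5c 5c 49 c1) = 1a93 ← matches
m2: inner = H(1f 1c 36 36 1b e7) = 70 39; tag = H(75 76 5c 5c 70 39) = 410b
m3: inner = H(1f 1c 36 36 51 45) = a6 97; tag = H(75 76 5c 5c a6 97) = 7769
m4: inner = H(1f 1c 36 36 84 32) = d9 84; tag = H(75 76 5c 5c d9 84) = aa56

1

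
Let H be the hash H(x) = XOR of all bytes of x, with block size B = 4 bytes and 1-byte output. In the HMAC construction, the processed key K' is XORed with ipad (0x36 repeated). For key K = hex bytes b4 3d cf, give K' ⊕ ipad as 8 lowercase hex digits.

Key hex bytes b4 3d cf is 3 bytes ≤ B = 4; zero-pad to 4 bytes: K' = b4 3d cf 00.
XOR each byte with 0x36: b4⊕36=82, 3d⊕36=0b, cf⊕36=f9, 00⊕36=36.

820bf936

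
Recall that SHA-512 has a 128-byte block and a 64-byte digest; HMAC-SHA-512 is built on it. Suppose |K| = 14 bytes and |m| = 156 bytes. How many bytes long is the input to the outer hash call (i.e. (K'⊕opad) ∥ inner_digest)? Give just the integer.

Key is 14 ≤ 128 bytes, zero-padded: |K'| = 128.
Outer input = (K'⊕opad) ∥ H(inner) → 128 + 64 = 192 bytes.

192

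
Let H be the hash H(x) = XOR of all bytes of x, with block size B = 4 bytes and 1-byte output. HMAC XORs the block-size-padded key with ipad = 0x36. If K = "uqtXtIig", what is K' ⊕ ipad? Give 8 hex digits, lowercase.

Key "uqtXtIig" = 75 71 74 58 74 49 69 67 is 8 bytes > B = 4, so hash it first: H(key) = 1b, then zero-pad to 4 bytes: K' = 1b 00 00 00.
XOR each byte with 0x36: 1b⊕36=2d, 00⊕36=36, 00⊕36=36, 00⊕36=36.

2d363636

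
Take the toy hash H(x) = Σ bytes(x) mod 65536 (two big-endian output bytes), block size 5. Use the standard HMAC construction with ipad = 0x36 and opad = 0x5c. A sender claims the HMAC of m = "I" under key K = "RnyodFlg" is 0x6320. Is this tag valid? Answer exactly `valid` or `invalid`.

invalid

Key "RnyodFlg" = 52 6e 79 6f 64 46 6c 67 is 8 bytes > B = 5, so hash it first: H(key) = 03 25, then zero-pad to 5 bytes: K' = 03 25 00 00 00.
K' ⊕ ipad = 35 13 36 36 36; K' ⊕ opad = 5f 79 5c 5c 5c.
Inner hash: sum = 53+19+54+54+54+73 = 307 → 01 33.
Outer hash (recomputed tag): sum = 95+121+92+92+92+1+51 = 544 → 02 20.
Recomputed tag = 0220; claimed = 6320 → mismatch.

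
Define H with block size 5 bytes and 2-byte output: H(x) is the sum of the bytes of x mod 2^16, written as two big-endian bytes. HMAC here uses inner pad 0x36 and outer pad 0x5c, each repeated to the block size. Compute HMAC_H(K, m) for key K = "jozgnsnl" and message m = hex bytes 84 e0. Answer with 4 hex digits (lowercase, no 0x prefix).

Key "jozgnsnl" = 6a 6f 7a 67 6e 73 6e 6c is 8 bytes > B = 5, so hash it first: H(key) = 03 75, then zero-pad to 5 bytes: K' = 03 75 00 00 00.
K' ⊕ ipad = 35 43 36 36 36.  K' ⊕ opad = 5f 29 5c 5c 5c.
Inner input = (K'⊕ipad) ∥ m = 35 43 36 36 36 ∥ 84 e0.
Inner hash: sum = 53+67+54+54+54+132+224 = 638 → 02 7e.
Outer input = (K'⊕opad) ∥ inner = 5f 29 5c 5c 5c ∥ 02 7e.
Outer hash (tag): sum = 95+41+92+92+92+2+126 = 540 → 02 1c.

021c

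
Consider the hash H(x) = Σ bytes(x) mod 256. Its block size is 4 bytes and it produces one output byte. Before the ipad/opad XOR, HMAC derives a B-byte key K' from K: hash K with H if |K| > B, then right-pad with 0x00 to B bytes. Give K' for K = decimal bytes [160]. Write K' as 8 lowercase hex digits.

Key decimal bytes [160] = a0 is 1 byte ≤ B = 4; zero-pad to 4 bytes: K' = a0 00 00 00.

a0000000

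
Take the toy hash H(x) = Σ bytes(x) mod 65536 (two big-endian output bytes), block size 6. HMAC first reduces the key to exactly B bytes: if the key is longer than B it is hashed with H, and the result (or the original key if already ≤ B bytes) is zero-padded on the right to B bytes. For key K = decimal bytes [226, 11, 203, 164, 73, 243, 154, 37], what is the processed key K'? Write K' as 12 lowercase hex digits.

|K| = 8 > B = 6, so first hash the key.
H(K): sum = 226+11+203+164+73+243+154+37 = 1111 → 04 57.
Zero-pad H(K) = 04 57 to 6 bytes: K' = 04 57 00 00 00 00.

045700000000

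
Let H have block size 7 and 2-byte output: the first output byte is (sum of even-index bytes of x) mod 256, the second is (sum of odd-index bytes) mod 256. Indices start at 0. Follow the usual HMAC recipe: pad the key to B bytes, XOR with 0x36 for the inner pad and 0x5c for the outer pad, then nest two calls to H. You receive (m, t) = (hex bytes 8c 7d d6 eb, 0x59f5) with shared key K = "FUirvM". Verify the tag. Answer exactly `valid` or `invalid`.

valid

Key "FUirvM" = 46 55 69 72 76 4d is 6 bytes ≤ B = 7; zero-pad to 7 bytes: K' = 46 55 69 72 76 4d 00.
K' ⊕ ipad = 70 63 5f 44 40 7b 36; K' ⊕ opad = 1a 09 35 2e 2a 11 5c.
Inner hash: even-index sum = 685 mod 256 = 173; odd-index sum = 644 mod 256 = 132 → ad 84.
Outer hash (recomputed tag): even-index sum = 345 mod 256 = 89; odd-index sum = 245 mod 256 = 245 → 59 f5.
Recomputed tag = 59f5; claimed = 59f5 → match.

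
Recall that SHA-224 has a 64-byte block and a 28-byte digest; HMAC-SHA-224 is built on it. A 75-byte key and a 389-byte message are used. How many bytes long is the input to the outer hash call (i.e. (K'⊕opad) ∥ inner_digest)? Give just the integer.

Key is 75 > 64 bytes, so it is hashed to 28 bytes then zero-padded to 64: |K'| = 64.
Outer input = (K'⊕opad) ∥ H(inner) → 64 + 28 = 92 bytes.

92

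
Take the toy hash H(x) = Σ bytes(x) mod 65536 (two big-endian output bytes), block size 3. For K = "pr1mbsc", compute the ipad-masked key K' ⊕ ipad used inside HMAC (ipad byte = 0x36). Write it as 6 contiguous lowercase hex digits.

Key "pr1mbsc" = 70 72 31 6d 62 73 63 is 7 bytes > B = 3, so hash it first: H(key) = 02 b8, then zero-pad to 3 bytes: K' = 02 b8 00.
XOR each byte with 0x36: 02⊕36=34, b8⊕36=8e, 00⊕36=36.

348e36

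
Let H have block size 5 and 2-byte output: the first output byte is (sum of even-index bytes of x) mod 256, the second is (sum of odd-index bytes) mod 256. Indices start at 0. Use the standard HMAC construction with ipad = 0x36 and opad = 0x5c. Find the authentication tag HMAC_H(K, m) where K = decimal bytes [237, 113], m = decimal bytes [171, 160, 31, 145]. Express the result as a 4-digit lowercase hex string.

b001

Key decimal bytes [237, 113] = ed 71 is 2 bytes ≤ B = 5; zero-pad to 5 bytes: K' = ed 71 00 00 00.
K' ⊕ ipad = db 47 36 36 36.  K' ⊕ opad = b1 2d 5c 5c 5c.
Inner input = (K'⊕ipad) ∥ m = db 47 36 36 36 ∥ ab a0 1f 91.
Inner hash: even-index sum = 632 mod 256 = 120; odd-index sum = 327 mod 256 = 71 → 78 47.
Outer input = (K'⊕opad) ∥ inner = b1 2d 5c 5c 5c ∥ 78 47.
Outer hash (tag): even-index sum = 432 mod 256 = 176; odd-index sum = 257 mod 256 = 1 → b0 01.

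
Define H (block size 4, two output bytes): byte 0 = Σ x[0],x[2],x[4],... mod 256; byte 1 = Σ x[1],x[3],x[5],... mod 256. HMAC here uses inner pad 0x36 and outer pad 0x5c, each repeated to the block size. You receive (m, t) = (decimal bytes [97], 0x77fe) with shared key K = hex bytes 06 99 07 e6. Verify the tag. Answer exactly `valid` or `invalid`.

valid

Key hex bytes 06 99 07 e6 is exactly B = 4 bytes: K' = 06 99 07 e6.
K' ⊕ ipad = 30 af 31 d0; K' ⊕ opad = 5a c5 5b ba.
Inner hash: even-index sum = 194 mod 256 = 194; odd-index sum = 383 mod 256 = 127 → c2 7f.
Outer hash (recomputed tag): even-index sum = 375 mod 256 = 119; odd-index sum = 510 mod 256 = 254 → 77 fe.
Recomputed tag = 77fe; claimed = 77fe → match.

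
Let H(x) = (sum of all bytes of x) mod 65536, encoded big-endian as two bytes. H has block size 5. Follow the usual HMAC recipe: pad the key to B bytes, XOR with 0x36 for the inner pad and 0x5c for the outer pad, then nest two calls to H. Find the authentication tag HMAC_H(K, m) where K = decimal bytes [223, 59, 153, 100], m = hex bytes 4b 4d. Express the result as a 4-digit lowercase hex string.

Key decimal bytes [223, 59, 153, 100] = df 3b 99 64 is 4 bytes ≤ B = 5; zero-pad to 5 bytes: K' = df 3b 99 64 00.
K' ⊕ ipad = e9 0d af 52 36.  K' ⊕ opad = 83 67 c5 38 5c.
Inner input = (K'⊕ipad) ∥ m = e9 0d af 52 36 ∥ 4b 4d.
Inner hash: sum = 233+13+175+82+54+75+77 = 709 → 02 c5.
Outer input = (K'⊕opad) ∥ inner = 83 67 c5 38 5c ∥ 02 c5.
Outer hash (tag): sum = 131+103+197+56+92+2+197 = 778 → 03 0a.

030a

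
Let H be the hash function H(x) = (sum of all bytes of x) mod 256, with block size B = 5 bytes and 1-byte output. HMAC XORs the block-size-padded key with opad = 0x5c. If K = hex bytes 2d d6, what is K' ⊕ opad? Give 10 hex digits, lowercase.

718a5c5c5c

Key hex bytes 2d d6 is 2 bytes ≤ B = 5; zero-pad to 5 bytes: K' = 2d d6 00 00 00.
XOR each byte with 0x5c: 2d⊕5c=71, d6⊕5c=8a, 00⊕5c=5c, 00⊕5c=5c, 00⊕5c=5c.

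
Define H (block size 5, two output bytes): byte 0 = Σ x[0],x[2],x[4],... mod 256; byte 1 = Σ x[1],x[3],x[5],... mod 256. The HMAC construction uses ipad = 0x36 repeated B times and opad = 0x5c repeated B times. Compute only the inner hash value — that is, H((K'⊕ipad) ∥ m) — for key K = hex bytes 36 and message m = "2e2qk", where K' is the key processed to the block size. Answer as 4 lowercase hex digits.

Key hex bytes 36 is 1 byte ≤ B = 5; zero-pad to 5 bytes: K' = 36 00 00 00 00.
K' ⊕ ipad = 00 36 36 36 36.
Inner input = 00 36 36 36 36 ∥ 32 65 32 71 6b.
Inner hash: even-index sum = 322 mod 256 = 66; odd-index sum = 315 mod 256 = 59 → 42 3b.

423b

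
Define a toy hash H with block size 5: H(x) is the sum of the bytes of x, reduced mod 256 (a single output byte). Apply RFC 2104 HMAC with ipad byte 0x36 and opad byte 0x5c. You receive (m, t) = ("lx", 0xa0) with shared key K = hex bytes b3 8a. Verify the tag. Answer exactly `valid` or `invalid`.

valid

Key hex bytes b3 8a is 2 bytes ≤ B = 5; zero-pad to 5 bytes: K' = b3 8a 00 00 00.
K' ⊕ ipad = 85 bc 36 36 36; K' ⊕ opad = ef d6 5c 5c 5c.
Inner hash: sum = 133+188+54+54+54+108+120 = 711; mod 256 = 199 → c7.
Outer hash (recomputed tag): sum = 239+214+92+92+92+199 = 928; mod 256 = 160 → a0.
Recomputed tag = a0; claimed = a0 → match.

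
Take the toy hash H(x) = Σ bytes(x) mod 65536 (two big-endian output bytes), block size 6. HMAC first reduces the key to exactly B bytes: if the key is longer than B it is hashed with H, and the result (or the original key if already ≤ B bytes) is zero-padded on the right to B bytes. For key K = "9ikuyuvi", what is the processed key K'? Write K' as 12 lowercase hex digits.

034f00000000

|K| = 8 > B = 6, so first hash the key.
H(K): sum = 57+105+107+117+121+117+118+105 = 847 → 03 4f.
Zero-pad H(K) = 03 4f to 6 bytes: K' = 03 4f 00 00 00 00.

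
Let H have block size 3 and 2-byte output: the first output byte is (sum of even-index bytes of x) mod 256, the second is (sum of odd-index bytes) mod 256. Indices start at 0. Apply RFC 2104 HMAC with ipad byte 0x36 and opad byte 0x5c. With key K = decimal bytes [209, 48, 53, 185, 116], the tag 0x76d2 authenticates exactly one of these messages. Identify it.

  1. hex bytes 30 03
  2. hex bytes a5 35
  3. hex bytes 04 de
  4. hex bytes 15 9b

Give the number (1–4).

Key decimal bytes [209, 48, 53, 185, 116] = d1 30 35 b9 74 is 5 bytes > B = 3, so hash it first: H(key) = 7a e9, then zero-pad to 3 bytes: K' = 7a e9 00.
K' ⊕ ipad = 4c df 36; K' ⊕ opad = 26 b5 5c.
m1: inner = H(4c df 36 30 03) = 85 0f; tag = H(26 b5 5c 85 0f) = 913a
m2: inner = H(4c df 36 a5 35) = b7 84; tag = H(26 b5 5c b7 84) = 066c
m3: inner = H(4c df 36 04 de) = 60 e3; tag = H(26 b5 5c 60 e3) = 6515
m4: inner = H(4c df 36 15 9b) = 1d f4; tag = H(26 b5 5c 1d f4) = 76d2 ← matches

4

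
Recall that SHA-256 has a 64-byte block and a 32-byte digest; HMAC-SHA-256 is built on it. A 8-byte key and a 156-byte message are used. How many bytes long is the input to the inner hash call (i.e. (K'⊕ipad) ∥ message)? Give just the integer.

220

Key is 8 ≤ 64 bytes, zero-padded: |K'| = 64.
Inner input = (K'⊕ipad) ∥ m → 64 + 156 = 220 bytes.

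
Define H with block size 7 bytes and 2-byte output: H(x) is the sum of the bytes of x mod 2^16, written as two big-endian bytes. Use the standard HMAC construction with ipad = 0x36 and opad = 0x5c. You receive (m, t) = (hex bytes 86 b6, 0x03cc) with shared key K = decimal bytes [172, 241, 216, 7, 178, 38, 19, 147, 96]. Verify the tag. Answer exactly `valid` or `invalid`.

invalid

Key decimal bytes [172, 241, 216, 7, 178, 38, 19, 147, 96] = ac f1 d8 07 b2 26 13 93 60 is 9 bytes > B = 7, so hash it first: H(key) = 04 5a, then zero-pad to 7 bytes: K' = 04 5a 00 00 00 00 00.
K' ⊕ ipad = 32 6c 36 36 36 36 36; K' ⊕ opad = 58 06 5c 5c 5c 5c 5c.
Inner hash: sum = 50+108+54+54+54+54+54+134+182 = 744 → 02 e8.
Outer hash (recomputed tag): sum = 88+6+92+92+92+92+92+2+232 = 788 → 03 14.
Recomputed tag = 0314; claimed = 03cc → mismatch.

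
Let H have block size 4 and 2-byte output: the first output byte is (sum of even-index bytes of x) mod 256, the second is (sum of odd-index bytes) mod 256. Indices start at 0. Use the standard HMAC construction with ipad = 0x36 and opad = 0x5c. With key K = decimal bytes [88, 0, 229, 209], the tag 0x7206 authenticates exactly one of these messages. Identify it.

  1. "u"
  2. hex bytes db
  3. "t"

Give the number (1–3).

3

Key decimal bytes [88, 0, 229, 209] = 58 00 e5 d1 is exactly B = 4 bytes: K' = 58 00 e5 d1.
K' ⊕ ipad = 6e 36 d3 e7; K' ⊕ opad = 04 5c b9 8d.
m1: inner = H(6e 36 d3 e7 75) = b6 1d; tag = H(04 5c b9 8d b6 1d) = 7306
m2: inner = H(6e 36 d3 e7 db) = 1c 1d; tag = H(04 5c b9 8d 1c 1d) = d906
m3: inner = H(6e 36 d3 e7 74) = b5 1d; tag = H(04 5c b9 8d b5 1d) = 7206 ← matches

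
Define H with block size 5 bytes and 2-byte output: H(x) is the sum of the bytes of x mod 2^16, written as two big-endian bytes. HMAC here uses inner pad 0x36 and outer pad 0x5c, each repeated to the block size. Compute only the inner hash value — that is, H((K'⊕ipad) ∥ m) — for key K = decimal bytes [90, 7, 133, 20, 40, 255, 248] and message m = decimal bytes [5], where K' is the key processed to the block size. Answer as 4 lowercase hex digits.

Key decimal bytes [90, 7, 133, 20, 40, 255, 248] = 5a 07 85 14 28 ff f8 is 7 bytes > B = 5, so hash it first: H(key) = 03 19, then zero-pad to 5 bytes: K' = 03 19 00 00 00.
K' ⊕ ipad = 35 2f 36 36 36.
Inner input = 35 2f 36 36 36 ∥ 05.
Inner hash: sum = 53+47+54+54+54+5 = 267 → 01 0b.

010b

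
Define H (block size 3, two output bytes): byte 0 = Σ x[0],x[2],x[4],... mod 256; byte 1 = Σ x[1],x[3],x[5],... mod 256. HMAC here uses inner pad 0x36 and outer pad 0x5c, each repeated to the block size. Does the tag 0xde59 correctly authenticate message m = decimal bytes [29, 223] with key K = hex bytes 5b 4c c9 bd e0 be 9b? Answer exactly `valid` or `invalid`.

Key hex bytes 5b 4c c9 bd e0 be 9b is 7 bytes > B = 3, so hash it first: H(key) = 9f c7, then zero-pad to 3 bytes: K' = 9f c7 00.
K' ⊕ ipad = a9 f1 36; K' ⊕ opad = c3 9b 5c.
Inner hash: even-index sum = 446 mod 256 = 190; odd-index sum = 270 mod 256 = 14 → be 0e.
Outer hash (recomputed tag): even-index sum = 301 mod 256 = 45; odd-index sum = 345 mod 256 = 89 → 2d 59.
Recomputed tag = 2d59; claimed = de59 → mismatch.

invalid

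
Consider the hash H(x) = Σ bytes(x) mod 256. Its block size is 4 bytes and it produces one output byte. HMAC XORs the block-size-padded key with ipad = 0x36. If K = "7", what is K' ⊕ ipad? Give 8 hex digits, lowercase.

Key "7" = 37 is 1 byte ≤ B = 4; zero-pad to 4 bytes: K' = 37 00 00 00.
XOR each byte with 0x36: 37⊕36=01, 00⊕36=36, 00⊕36=36, 00⊕36=36.

01363636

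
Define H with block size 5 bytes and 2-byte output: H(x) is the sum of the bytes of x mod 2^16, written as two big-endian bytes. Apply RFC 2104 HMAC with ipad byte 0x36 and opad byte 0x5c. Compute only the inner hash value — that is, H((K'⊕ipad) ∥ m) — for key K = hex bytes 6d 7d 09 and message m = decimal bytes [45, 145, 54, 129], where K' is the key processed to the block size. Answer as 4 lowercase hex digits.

Key hex bytes 6d 7d 09 is 3 bytes ≤ B = 5; zero-pad to 5 bytes: K' = 6d 7d 09 00 00.
K' ⊕ ipad = 5b 4b 3f 36 36.
Inner input = 5b 4b 3f 36 36 ∥ 2d 91 36 81.
Inner hash: sum = 91+75+63+54+54+45+145+54+129 = 710 → 02 c6.

02c6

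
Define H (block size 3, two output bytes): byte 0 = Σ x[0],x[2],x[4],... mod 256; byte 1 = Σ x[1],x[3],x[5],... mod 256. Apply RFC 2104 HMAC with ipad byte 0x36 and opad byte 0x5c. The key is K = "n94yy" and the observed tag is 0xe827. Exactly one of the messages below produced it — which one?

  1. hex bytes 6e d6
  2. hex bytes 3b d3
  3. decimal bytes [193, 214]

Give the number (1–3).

Key "n94yy" = 6e 39 34 79 79 is 5 bytes > B = 3, so hash it first: H(key) = 1b b2, then zero-pad to 3 bytes: K' = 1b b2 00.
K' ⊕ ipad = 2d 84 36; K' ⊕ opad = 47 ee 5c.
m1: inner = H(2d 84 36 6e d6) = 39 f2; tag = H(47 ee 5c 39 f2) = 9527
m2: inner = H(2d 84 36 3b d3) = 36 bf; tag = H(47 ee 5c 36 bf) = 6224
m3: inner = H(2d 84 36 c1 d6) = 39 45; tag = H(47 ee 5c 39 45) = e827 ← matches

3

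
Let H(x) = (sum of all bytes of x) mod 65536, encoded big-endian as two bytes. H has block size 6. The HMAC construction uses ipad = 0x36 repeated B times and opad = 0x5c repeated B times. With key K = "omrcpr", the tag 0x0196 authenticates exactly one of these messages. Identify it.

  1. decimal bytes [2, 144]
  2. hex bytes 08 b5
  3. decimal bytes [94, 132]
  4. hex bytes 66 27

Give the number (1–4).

Key "omrcpr" = 6f 6d 72 63 70 72 is exactly B = 6 bytes: K' = 6f 6d 72 63 70 72.
K' ⊕ ipad = 59 5b 44 55 46 44; K' ⊕ opad = 33 31 2e 3f 2c 2e.
m1: inner = H(59 5b 44 55 46 44 02 90) = 02 69; tag = H(33 31 2e 3f 2c 2e 02 69) = 0196 ← matches
m2: inner = H(59 5b 44 55 46 44 08 b5) = 02 94; tag = H(33 31 2e 3f 2c 2e 02 94) = 01c1
m3: inner = H(59 5b 44 55 46 44 5e 84) = 02 b9; tag = H(33 31 2e 3f 2c 2e 02 b9) = 01e6
m4: inner = H(59 5b 44 55 46 44 66 27) = 02 64; tag = H(33 31 2e 3f 2c 2e 02 64) = 0191

1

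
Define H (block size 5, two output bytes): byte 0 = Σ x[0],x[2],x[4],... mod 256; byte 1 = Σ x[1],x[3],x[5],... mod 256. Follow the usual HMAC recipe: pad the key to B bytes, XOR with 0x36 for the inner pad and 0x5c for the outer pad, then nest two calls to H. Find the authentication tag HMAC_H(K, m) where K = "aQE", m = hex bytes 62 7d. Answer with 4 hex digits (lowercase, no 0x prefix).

b1e6

Key "aQE" = 61 51 45 is 3 bytes ≤ B = 5; zero-pad to 5 bytes: K' = 61 51 45 00 00.
K' ⊕ ipad = 57 67 73 36 36.  K' ⊕ opad = 3d 0d 19 5c 5c.
Inner input = (K'⊕ipad) ∥ m = 57 67 73 36 36 ∥ 62 7d.
Inner hash: even-index sum = 381 mod 256 = 125; odd-index sum = 255 mod 256 = 255 → 7d ff.
Outer input = (K'⊕opad) ∥ inner = 3d 0d 19 5c 5c ∥ 7d ff.
Outer hash (tag): even-index sum = 433 mod 256 = 177; odd-index sum = 230 mod 256 = 230 → b1 e6.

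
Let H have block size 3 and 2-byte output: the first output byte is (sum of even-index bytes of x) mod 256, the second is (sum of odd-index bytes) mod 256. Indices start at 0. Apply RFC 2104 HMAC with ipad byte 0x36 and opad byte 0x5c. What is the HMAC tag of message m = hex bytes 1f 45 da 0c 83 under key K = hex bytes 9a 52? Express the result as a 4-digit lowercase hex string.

Key hex bytes 9a 52 is 2 bytes ≤ B = 3; zero-pad to 3 bytes: K' = 9a 52 00.
K' ⊕ ipad = ac 64 36.  K' ⊕ opad = c6 0e 5c.
Inner input = (K'⊕ipad) ∥ m = ac 64 36 ∥ 1f 45 da 0c 83.
Inner hash: even-index sum = 307 mod 256 = 51; odd-index sum = 480 mod 256 = 224 → 33 e0.
Outer input = (K'⊕opad) ∥ inner = c6 0e 5c ∥ 33 e0.
Outer hash (tag): even-index sum = 514 mod 256 = 2; odd-index sum = 65 mod 256 = 65 → 02 41.

0241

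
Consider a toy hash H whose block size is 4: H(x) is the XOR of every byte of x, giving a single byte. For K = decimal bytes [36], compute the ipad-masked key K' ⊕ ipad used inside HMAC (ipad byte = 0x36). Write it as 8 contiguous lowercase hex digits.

Key decimal bytes [36] = 24 is 1 byte ≤ B = 4; zero-pad to 4 bytes: K' = 24 00 00 00.
XOR each byte with 0x36: 24⊕36=12, 00⊕36=36, 00⊕36=36, 00⊕36=36.

12363636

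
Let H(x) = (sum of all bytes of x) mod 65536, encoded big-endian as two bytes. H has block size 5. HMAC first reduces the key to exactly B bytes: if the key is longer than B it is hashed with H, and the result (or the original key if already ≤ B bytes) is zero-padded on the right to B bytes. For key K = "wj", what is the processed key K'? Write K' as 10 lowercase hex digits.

Key "wj" = 77 6a is 2 bytes ≤ B = 5; zero-pad to 5 bytes: K' = 77 6a 00 00 00.

776a000000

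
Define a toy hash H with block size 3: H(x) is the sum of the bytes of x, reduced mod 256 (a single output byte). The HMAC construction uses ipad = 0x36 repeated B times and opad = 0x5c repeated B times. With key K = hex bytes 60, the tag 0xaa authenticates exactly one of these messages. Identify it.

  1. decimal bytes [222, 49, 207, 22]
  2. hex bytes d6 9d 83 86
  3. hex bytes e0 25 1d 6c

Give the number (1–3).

Key hex bytes 60 is 1 byte ≤ B = 3; zero-pad to 3 bytes: K' = 60 00 00.
K' ⊕ ipad = 56 36 36; K' ⊕ opad = 3c 5c 5c.
m1: inner = H(56 36 36 de 31 cf 16) = b6; tag = H(3c 5c 5c b6) = aa ← matches
m2: inner = H(56 36 36 d6 9d 83 86) = 3e; tag = H(3c 5c 5c 3e) = 32
m3: inner = H(56 36 36 e0 25 1d 6c) = 50; tag = H(3c 5c 5c 50) = 44

1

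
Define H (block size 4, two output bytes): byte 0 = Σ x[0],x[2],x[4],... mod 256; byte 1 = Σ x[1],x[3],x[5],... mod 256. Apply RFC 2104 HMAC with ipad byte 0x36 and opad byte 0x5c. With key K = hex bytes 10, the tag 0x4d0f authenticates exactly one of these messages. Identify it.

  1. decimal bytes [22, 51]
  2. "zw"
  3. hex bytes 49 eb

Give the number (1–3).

Key hex bytes 10 is 1 byte ≤ B = 4; zero-pad to 4 bytes: K' = 10 00 00 00.
K' ⊕ ipad = 26 36 36 36; K' ⊕ opad = 4c 5c 5c 5c.
m1: inner = H(26 36 36 36 16 33) = 72 9f; tag = H(4c 5c 5c 5c 72 9f) = 1a57
m2: inner = H(26 36 36 36 7a 77) = d6 e3; tag = H(4c 5c 5c 5c d6 e3) = 7e9b
m3: inner = H(26 36 36 36 49 eb) = a5 57; tag = H(4c 5c 5c 5c a5 57) = 4d0f ← matches

3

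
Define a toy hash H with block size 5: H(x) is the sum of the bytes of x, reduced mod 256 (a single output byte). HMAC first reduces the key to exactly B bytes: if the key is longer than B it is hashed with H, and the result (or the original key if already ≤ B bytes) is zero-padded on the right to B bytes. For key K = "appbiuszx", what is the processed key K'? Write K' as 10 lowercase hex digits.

|K| = 9 > B = 5, so first hash the key.
H(K): sum = 97+112+112+98+105+117+115+122+120 = 998; mod 256 = 230 → e6.
Zero-pad H(K) = e6 to 5 bytes: K' = e6 00 00 00 00.

e600000000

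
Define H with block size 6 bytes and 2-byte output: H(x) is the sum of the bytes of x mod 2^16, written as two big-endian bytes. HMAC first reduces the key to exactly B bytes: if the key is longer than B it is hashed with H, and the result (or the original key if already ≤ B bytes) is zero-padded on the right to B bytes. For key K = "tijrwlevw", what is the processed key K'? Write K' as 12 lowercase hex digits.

03ee00000000

|K| = 9 > B = 6, so first hash the key.
H(K): sum = 116+105+106+114+119+108+101+118+119 = 1006 → 03 ee.
Zero-pad H(K) = 03 ee to 6 bytes: K' = 03 ee 00 00 00 00.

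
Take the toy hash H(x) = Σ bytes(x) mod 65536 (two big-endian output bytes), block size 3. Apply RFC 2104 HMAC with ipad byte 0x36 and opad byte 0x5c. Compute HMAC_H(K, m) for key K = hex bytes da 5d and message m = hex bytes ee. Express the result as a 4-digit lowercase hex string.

Key hex bytes da 5d is 2 bytes ≤ B = 3; zero-pad to 3 bytes: K' = da 5d 00.
K' ⊕ ipad = ec 6b 36.  K' ⊕ opad = 86 01 5c.
Inner input = (K'⊕ipad) ∥ m = ec 6b 36 ∥ ee.
Inner hash: sum = 236+107+54+238 = 635 → 02 7b.
Outer input = (K'⊕opad) ∥ inner = 86 01 5c ∥ 02 7b.
Outer hash (tag): sum = 134+1+92+2+123 = 352 → 01 60.

0160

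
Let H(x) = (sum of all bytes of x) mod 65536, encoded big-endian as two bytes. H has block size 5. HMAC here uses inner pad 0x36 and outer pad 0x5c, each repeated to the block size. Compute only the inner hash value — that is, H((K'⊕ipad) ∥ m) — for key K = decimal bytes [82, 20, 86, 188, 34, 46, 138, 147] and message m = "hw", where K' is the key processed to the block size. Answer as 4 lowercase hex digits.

Key decimal bytes [82, 20, 86, 188, 34, 46, 138, 147] = 52 14 56 bc 22 2e 8a 93 is 8 bytes > B = 5, so hash it first: H(key) = 02 e5, then zero-pad to 5 bytes: K' = 02 e5 00 00 00.
K' ⊕ ipad = 34 d3 36 36 36.
Inner input = 34 d3 36 36 36 ∥ 68 77.
Inner hash: sum = 52+211+54+54+54+104+119 = 648 → 02 88.

0288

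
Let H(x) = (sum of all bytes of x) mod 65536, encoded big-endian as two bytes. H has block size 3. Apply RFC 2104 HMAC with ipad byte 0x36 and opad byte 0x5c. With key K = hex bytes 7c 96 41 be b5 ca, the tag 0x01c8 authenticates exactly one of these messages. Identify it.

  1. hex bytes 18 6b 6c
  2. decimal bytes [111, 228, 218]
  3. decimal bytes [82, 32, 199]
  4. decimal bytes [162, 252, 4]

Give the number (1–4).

2

Key hex bytes 7c 96 41 be b5 ca is 6 bytes > B = 3, so hash it first: H(key) = 03 90, then zero-pad to 3 bytes: K' = 03 90 00.
K' ⊕ ipad = 35 a6 36; K' ⊕ opad = 5f cc 5c.
m1: inner = H(35 a6 36 18 6b 6c) = 02 00; tag = H(5f cc 5c 02 00) = 0189
m2: inner = H(35 a6 36 6f e4 da) = 03 3e; tag = H(5f cc 5c 03 3e) = 01c8 ← matches
m3: inner = H(35 a6 36 52 20 c7) = 02 4a; tag = H(5f cc 5c 02 4a) = 01d3
m4: inner = H(35 a6 36 a2 fc 04) = 02 b3; tag = H(5f cc 5c 02 b3) = 023c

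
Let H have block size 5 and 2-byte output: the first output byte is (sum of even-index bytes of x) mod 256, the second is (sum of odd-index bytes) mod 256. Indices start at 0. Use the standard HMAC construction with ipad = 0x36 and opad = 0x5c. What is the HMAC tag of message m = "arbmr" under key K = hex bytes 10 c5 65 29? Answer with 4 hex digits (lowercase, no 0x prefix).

289c

Key hex bytes 10 c5 65 29 is 4 bytes ≤ B = 5; zero-pad to 5 bytes: K' = 10 c5 65 29 00.
K' ⊕ ipad = 26 f3 53 1f 36.  K' ⊕ opad = 4c 99 39 75 5c.
Inner input = (K'⊕ipad) ∥ m = 26 f3 53 1f 36 ∥ 61 72 62 6d 72.
Inner hash: even-index sum = 398 mod 256 = 142; odd-index sum = 583 mod 256 = 71 → 8e 47.
Outer input = (K'⊕opad) ∥ inner = 4c 99 39 75 5c ∥ 8e 47.
Outer hash (tag): even-index sum = 296 mod 256 = 40; odd-index sum = 412 mod 256 = 156 → 28 9c.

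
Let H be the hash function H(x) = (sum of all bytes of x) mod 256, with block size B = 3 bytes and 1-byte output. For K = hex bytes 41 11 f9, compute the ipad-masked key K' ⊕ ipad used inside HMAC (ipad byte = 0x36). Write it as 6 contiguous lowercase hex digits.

7727cf

Key hex bytes 41 11 f9 is exactly B = 3 bytes: K' = 41 11 f9.
XOR each byte with 0x36: 41⊕36=77, 11⊕36=27, f9⊕36=cf.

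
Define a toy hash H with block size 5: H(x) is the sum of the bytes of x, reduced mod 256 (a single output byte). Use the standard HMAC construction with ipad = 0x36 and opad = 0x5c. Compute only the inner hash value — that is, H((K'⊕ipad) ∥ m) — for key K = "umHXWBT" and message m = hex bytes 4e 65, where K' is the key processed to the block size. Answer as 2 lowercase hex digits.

e4

Key "umHXWBT" = 75 6d 48 58 57 42 54 is 7 bytes > B = 5, so hash it first: H(key) = 6f, then zero-pad to 5 bytes: K' = 6f 00 00 00 00.
K' ⊕ ipad = 59 36 36 36 36.
Inner input = 59 36 36 36 36 ∥ 4e 65.
Inner hash: sum = 89+54+54+54+54+78+101 = 484; mod 256 = 228 → e4.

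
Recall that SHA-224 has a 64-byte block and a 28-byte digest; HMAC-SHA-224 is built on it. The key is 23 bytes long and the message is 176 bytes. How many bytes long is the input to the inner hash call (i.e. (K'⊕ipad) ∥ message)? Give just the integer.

Key is 23 ≤ 64 bytes, zero-padded: |K'| = 64.
Inner input = (K'⊕ipad) ∥ m → 64 + 176 = 240 bytes.

240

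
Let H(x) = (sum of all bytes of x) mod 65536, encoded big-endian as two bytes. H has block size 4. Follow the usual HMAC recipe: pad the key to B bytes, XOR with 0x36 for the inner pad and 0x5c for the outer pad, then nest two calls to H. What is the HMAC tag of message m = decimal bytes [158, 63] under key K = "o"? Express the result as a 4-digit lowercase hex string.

0220

Key "o" = 6f is 1 byte ≤ B = 4; zero-pad to 4 bytes: K' = 6f 00 00 00.
K' ⊕ ipad = 59 36 36 36.  K' ⊕ opad = 33 5c 5c 5c.
Inner input = (K'⊕ipad) ∥ m = 59 36 36 36 ∥ 9e 3f.
Inner hash: sum = 89+54+54+54+158+63 = 472 → 01 d8.
Outer input = (K'⊕opad) ∥ inner = 33 5c 5c 5c ∥ 01 d8.
Outer hash (tag): sum = 51+92+92+92+1+216 = 544 → 02 20.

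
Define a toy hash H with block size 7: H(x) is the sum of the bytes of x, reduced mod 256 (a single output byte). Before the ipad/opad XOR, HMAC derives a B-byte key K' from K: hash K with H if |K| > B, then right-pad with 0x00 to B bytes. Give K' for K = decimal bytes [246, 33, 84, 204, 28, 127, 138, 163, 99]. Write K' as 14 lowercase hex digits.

62000000000000

|K| = 9 > B = 7, so first hash the key.
H(K): sum = 246+33+84+204+28+127+138+163+99 = 1122; mod 256 = 98 → 62.
Zero-pad H(K) = 62 to 7 bytes: K' = 62 00 00 00 00 00 00.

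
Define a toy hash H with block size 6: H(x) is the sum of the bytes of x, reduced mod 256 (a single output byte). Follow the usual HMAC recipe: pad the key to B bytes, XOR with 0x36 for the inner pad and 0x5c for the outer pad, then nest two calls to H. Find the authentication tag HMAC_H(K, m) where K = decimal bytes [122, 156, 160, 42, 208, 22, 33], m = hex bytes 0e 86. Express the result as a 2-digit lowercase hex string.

fa

Key decimal bytes [122, 156, 160, 42, 208, 22, 33] = 7a 9c a0 2a d0 16 21 is 7 bytes > B = 6, so hash it first: H(key) = e7, then zero-pad to 6 bytes: K' = e7 00 00 00 00 00.
K' ⊕ ipad = d1 36 36 36 36 36.  K' ⊕ opad = bb 5c 5c 5c 5c 5c.
Inner input = (K'⊕ipad) ∥ m = d1 36 36 36 36 36 ∥ 0e 86.
Inner hash: sum = 209+54+54+54+54+54+14+134 = 627; mod 256 = 115 → 73.
Outer input = (K'⊕opad) ∥ inner = bb 5c 5c 5c 5c 5c ∥ 73.
Outer hash (tag): sum = 187+92+92+92+92+92+115 = 762; mod 256 = 250 → fa.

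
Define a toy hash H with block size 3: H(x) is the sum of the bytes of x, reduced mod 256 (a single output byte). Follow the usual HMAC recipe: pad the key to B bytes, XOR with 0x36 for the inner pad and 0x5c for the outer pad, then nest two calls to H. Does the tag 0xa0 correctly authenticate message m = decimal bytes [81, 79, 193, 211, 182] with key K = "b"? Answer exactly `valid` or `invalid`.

valid

Key "b" = 62 is 1 byte ≤ B = 3; zero-pad to 3 bytes: K' = 62 00 00.
K' ⊕ ipad = 54 36 36; K' ⊕ opad = 3e 5c 5c.
Inner hash: sum = 84+54+54+81+79+193+211+182 = 938; mod 256 = 170 → aa.
Outer hash (recomputed tag): sum = 62+92+92+170 = 416; mod 256 = 160 → a0.
Recomputed tag = a0; claimed = a0 → match.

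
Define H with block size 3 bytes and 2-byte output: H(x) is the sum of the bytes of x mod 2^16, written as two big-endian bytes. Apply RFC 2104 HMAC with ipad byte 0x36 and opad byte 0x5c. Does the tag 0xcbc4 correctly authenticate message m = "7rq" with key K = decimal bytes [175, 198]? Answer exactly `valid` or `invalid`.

invalid

Key decimal bytes [175, 198] = af c6 is 2 bytes ≤ B = 3; zero-pad to 3 bytes: K' = af c6 00.
K' ⊕ ipad = 99 f0 36; K' ⊕ opad = f3 9a 5c.
Inner hash: sum = 153+240+54+55+114+113 = 729 → 02 d9.
Outer hash (recomputed tag): sum = 243+154+92+2+217 = 708 → 02 c4.
Recomputed tag = 02c4; claimed = cbc4 → mismatch.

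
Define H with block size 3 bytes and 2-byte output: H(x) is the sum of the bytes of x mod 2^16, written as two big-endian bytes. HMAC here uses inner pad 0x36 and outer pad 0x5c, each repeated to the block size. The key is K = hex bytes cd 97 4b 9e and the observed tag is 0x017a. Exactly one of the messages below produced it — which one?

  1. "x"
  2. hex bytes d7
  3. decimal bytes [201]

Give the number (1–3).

3

Key hex bytes cd 97 4b 9e is 4 bytes > B = 3, so hash it first: H(key) = 02 4d, then zero-pad to 3 bytes: K' = 02 4d 00.
K' ⊕ ipad = 34 7b 36; K' ⊕ opad = 5e 11 5c.
m1: inner = H(34 7b 36 78) = 01 5d; tag = H(5e 11 5c 01 5d) = 0129
m2: inner = H(34 7b 36 d7) = 01 bc; tag = H(5e 11 5c 01 bc) = 0188
m3: inner = H(34 7b 36 c9) = 01 ae; tag = H(5e 11 5c 01 ae) = 017a ← matches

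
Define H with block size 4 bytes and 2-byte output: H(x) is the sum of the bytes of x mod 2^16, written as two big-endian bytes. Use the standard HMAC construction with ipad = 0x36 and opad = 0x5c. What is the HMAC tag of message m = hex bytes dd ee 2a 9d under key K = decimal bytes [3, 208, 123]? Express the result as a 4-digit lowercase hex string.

01a2

Key decimal bytes [3, 208, 123] = 03 d0 7b is 3 bytes ≤ B = 4; zero-pad to 4 bytes: K' = 03 d0 7b 00.
K' ⊕ ipad = 35 e6 4d 36.  K' ⊕ opad = 5f 8c 27 5c.
Inner input = (K'⊕ipad) ∥ m = 35 e6 4d 36 ∥ dd ee 2a 9d.
Inner hash: sum = 53+230+77+54+221+238+42+157 = 1072 → 04 30.
Outer input = (K'⊕opad) ∥ inner = 5f 8c 27 5c ∥ 04 30.
Outer hash (tag): sum = 95+140+39+92+4+48 = 418 → 01 a2.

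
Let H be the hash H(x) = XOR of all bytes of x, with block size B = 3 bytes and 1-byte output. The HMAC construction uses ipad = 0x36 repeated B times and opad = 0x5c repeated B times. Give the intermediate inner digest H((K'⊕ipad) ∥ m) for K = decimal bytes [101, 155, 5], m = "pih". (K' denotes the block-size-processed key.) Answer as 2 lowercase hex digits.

Key decimal bytes [101, 155, 5] = 65 9b 05 is exactly B = 3 bytes: K' = 65 9b 05.
K' ⊕ ipad = 53 ad 33.
Inner input = 53 ad 33 ∥ 70 69 68.
Inner hash: XOR 53⊕ad⊕33⊕70⊕69⊕68 = bc.

bc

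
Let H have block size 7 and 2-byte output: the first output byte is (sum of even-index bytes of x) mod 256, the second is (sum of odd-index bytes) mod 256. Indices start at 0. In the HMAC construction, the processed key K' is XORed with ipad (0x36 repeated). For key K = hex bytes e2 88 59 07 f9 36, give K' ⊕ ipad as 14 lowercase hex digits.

d4be6f31cf0036

Key hex bytes e2 88 59 07 f9 36 is 6 bytes ≤ B = 7; zero-pad to 7 bytes: K' = e2 88 59 07 f9 36 00.
XOR each byte with 0x36: e2⊕36=d4, 88⊕36=be, 59⊕36=6f, 07⊕36=31, f9⊕36=cf, 36⊕36=00, 00⊕36=36.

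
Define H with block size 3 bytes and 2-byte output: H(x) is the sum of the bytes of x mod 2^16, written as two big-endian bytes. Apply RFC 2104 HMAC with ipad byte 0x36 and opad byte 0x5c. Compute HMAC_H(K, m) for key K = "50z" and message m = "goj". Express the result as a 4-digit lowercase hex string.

0191

Key "50z" = 35 30 7a is exactly B = 3 bytes: K' = 35 30 7a.
K' ⊕ ipad = 03 06 4c.  K' ⊕ opad = 69 6c 26.
Inner input = (K'⊕ipad) ∥ m = 03 06 4c ∥ 67 6f 6a.
Inner hash: sum = 3+6+76+103+111+106 = 405 → 01 95.
Outer input = (K'⊕opad) ∥ inner = 69 6c 26 ∥ 01 95.
Outer hash (tag): sum = 105+108+38+1+149 = 401 → 01 91.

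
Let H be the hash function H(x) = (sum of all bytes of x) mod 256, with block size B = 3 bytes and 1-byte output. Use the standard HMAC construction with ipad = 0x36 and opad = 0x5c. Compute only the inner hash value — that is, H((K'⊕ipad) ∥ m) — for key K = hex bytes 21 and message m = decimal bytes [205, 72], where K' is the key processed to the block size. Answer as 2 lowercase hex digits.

98

Key hex bytes 21 is 1 byte ≤ B = 3; zero-pad to 3 bytes: K' = 21 00 00.
K' ⊕ ipad = 17 36 36.
Inner input = 17 36 36 ∥ cd 48.
Inner hash: sum = 23+54+54+205+72 = 408; mod 256 = 152 → 98.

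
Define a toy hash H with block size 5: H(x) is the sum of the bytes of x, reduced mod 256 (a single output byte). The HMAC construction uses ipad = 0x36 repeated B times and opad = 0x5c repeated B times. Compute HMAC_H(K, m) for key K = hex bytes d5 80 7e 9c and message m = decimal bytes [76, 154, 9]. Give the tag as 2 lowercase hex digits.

Key hex bytes d5 80 7e 9c is 4 bytes ≤ B = 5; zero-pad to 5 bytes: K' = d5 80 7e 9c 00.
K' ⊕ ipad = e3 b6 48 aa 36.  K' ⊕ opad = 89 dc 22 c0 5c.
Inner input = (K'⊕ipad) ∥ m = e3 b6 48 aa 36 ∥ 4c 9a 09.
Inner hash: sum = 227+182+72+170+54+76+154+9 = 944; mod 256 = 176 → b0.
Outer input = (K'⊕opad) ∥ inner = 89 dc 22 c0 5c ∥ b0.
Outer hash (tag): sum = 137+220+34+192+92+176 = 851; mod 256 = 83 → 53.

53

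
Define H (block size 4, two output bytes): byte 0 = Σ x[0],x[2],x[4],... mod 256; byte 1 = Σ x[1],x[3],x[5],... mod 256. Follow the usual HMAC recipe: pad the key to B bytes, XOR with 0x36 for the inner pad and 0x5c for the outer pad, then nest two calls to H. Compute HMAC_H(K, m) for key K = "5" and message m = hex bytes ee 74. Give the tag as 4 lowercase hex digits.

Key "5" = 35 is 1 byte ≤ B = 4; zero-pad to 4 bytes: K' = 35 00 00 00.
K' ⊕ ipad = 03 36 36 36.  K' ⊕ opad = 69 5c 5c 5c.
Inner input = (K'⊕ipad) ∥ m = 03 36 36 36 ∥ ee 74.
Inner hash: even-index sum = 295 mod 256 = 39; odd-index sum = 224 mod 256 = 224 → 27 e0.
Outer input = (K'⊕opad) ∥ inner = 69 5c 5c 5c ∥ 27 e0.
Outer hash (tag): even-index sum = 236 mod 256 = 236; odd-index sum = 408 mod 256 = 152 → ec 98.

ec98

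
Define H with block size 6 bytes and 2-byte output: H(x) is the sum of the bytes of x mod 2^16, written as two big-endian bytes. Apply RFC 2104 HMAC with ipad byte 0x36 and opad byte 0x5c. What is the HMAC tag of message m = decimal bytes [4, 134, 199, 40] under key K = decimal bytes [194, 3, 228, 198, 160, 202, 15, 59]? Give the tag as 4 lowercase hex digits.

Key decimal bytes [194, 3, 228, 198, 160, 202, 15, 59] = c2 03 e4 c6 a0 ca 0f 3b is 8 bytes > B = 6, so hash it first: H(key) = 04 23, then zero-pad to 6 bytes: K' = 04 23 00 00 00 00.
K' ⊕ ipad = 32 15 36 36 36 36.  K' ⊕ opad = 58 7f 5c 5c 5c 5c.
Inner input = (K'⊕ipad) ∥ m = 32 15 36 36 36 36 ∥ 04 86 c7 28.
Inner hash: sum = 50+21+54+54+54+54+4+134+199+40 = 664 → 02 98.
Outer input = (K'⊕opad) ∥ inner = 58 7f 5c 5c 5c 5c ∥ 02 98.
Outer hash (tag): sum = 88+127+92+92+92+92+2+152 = 737 → 02 e1.

02e1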